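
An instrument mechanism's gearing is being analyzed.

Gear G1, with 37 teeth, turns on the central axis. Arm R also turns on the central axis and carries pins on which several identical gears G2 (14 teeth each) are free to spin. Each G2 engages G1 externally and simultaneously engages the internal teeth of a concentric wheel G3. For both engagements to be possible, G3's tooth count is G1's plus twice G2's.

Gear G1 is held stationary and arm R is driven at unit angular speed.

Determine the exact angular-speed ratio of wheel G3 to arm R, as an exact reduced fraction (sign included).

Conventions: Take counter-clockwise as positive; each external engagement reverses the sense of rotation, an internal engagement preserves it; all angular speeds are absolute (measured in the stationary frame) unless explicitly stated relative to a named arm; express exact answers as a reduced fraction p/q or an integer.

topology: planetary set — G1 37T / G2 14T / G3 65T, arm = carrier (Willis)
ring teeth: 37 + 2·14 = 65
37(ω_sun−ω_arm) = −65(ω_ring−ω_arm),  ω_sun = 0, ω_arm = 1
ω_ring = 1 − (37/65)(0−1) = 102/65
ω_out/ω_in = 102/65

102/65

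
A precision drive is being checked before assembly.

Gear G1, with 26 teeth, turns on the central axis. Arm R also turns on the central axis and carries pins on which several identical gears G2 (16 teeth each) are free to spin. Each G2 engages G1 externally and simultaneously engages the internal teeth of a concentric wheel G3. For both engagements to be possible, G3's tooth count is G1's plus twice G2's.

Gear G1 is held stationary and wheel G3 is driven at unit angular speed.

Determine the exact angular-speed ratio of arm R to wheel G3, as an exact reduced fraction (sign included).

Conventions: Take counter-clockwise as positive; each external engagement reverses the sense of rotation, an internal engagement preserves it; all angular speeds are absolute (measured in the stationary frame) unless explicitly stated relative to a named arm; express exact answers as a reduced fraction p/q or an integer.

29/42

class = planetary set [G3 = 26+2·16 = 58; Willis about the carrier]
ring teeth: 26 + 2·16 = 58
26(ω_sun−ω_arm) = −58(ω_ring−ω_arm),  ω_sun = 0, ω_ring = 1
26(0−ω_arm) = −58(1−ω_arm)  ⇒  84·ω_arm = 58  ⇒  ω_arm = 29/42
ω_out/ω_in = 29/42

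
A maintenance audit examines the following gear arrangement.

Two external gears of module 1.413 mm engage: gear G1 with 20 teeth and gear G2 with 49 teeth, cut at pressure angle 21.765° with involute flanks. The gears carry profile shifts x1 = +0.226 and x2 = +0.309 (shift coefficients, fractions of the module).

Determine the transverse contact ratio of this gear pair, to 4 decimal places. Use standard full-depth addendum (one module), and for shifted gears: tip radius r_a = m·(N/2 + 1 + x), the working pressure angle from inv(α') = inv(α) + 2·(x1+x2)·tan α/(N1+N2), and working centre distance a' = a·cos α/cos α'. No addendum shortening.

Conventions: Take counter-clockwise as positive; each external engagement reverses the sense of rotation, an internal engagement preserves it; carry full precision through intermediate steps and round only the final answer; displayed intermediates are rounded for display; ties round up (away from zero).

1.4985

single-mesh involute tooth geometry (20T engaging 49T at module 1.413)
base radii: r_b1 = 13.122708, r_b2 = 32.150634
tip radii: r_a1 = 15.862338, r_a2 = 36.468117
inv(α') = inv(21.765°) + 2·(+0.226+0.309)·tan α/(20+49) = 0.02558361  ⇒  α' = 23.77624°
a' = a·cos α / cos α' = 48.7485·cos 21.765°/cos 23.77624° = 49.472198
action lengths: √(r_a1²−r_b1²) = 8.911134, √(r_a2²−r_b2²) = 17.212213
base pitch p_b = π·m·cos α = 4.122620
CR = (8.911134 + 17.212213 − 49.472198·sin 23.77624°)/4.122620 = 1.498525
contact ratio ≈ 1.4985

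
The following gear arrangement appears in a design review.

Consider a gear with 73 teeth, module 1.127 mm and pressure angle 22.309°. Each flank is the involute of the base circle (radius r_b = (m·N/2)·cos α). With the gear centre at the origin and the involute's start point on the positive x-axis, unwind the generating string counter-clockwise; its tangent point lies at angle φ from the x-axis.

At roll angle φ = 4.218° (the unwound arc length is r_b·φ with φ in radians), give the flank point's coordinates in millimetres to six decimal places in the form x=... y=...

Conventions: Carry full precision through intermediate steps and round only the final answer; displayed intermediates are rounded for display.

topology: single-mesh involute geometry — m = 1.127, N = 73
pitch radius r_p = m·N/2 = 1.127·73/2 = 41.135500
base radius r_b = r_p·cos α = 41.135500·cos 22.309° = 38.056512
roll angle φ = 4.218° = 0.07361799 rad
x = r_b·(cos φ + φ·sin φ) = 38.159498
y = r_b·(sin φ − φ·cos φ) = 0.005059

x=38.159498 y=0.005059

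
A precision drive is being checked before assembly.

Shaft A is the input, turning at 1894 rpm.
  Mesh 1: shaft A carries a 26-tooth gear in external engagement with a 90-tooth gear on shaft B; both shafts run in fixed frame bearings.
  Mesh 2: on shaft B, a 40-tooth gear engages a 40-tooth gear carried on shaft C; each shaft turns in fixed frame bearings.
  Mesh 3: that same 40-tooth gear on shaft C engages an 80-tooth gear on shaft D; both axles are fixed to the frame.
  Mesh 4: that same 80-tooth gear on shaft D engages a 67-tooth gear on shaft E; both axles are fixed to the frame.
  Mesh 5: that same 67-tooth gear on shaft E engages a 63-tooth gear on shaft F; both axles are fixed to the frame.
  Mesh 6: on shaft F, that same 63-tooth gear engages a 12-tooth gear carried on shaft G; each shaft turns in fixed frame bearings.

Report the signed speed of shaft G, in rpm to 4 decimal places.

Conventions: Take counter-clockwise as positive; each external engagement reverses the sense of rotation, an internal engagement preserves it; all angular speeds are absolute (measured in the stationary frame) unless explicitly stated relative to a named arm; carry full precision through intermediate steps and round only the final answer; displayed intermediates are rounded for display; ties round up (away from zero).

+1823.8519 rpm

recognized (7 fixed axles, 6 meshes): fixed-axis compound train
mesh 1 [26T→90T]: ω = 1894.0000×26/90 = 547.1556 rpm, sense flips to −
mesh 2 [40T→40T]: ω = 547.1556×40/40 = 547.1556 rpm, sense flips to +
mesh 3 [40T→80T]: ω = 547.1556×40/80 = 273.5778 rpm, sense flips to −
mesh 4 [80T→67T]: ω = 273.5778×80/67 = 326.6600 rpm, sense flips to +
mesh 5 [67T→63T]: ω = 326.6600×67/63 = 347.4004 rpm, sense flips to −
mesh 6 [63T→12T]: ω = 347.4004×63/12 = 1823.8519 rpm, sense flips to +
signed output speed = +1823.8519 rpm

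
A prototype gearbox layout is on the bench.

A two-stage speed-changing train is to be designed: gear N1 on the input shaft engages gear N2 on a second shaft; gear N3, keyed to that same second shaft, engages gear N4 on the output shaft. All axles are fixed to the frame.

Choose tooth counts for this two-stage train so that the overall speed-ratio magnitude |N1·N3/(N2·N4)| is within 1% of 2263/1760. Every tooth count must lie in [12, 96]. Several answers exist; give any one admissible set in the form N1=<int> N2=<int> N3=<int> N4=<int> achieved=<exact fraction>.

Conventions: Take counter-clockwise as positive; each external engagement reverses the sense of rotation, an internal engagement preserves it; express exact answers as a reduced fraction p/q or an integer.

2-stage fixed-axis compound train for ratio 2263/1760
target = 2263/1760 in lowest terms: an exact hit needs N1·N3 = k·2263 and N2·N4 = k·1760 for one integer k, every count in [12, 96]; additionally prefer no 1:1 stage (N1 ≠ N2, N3 ≠ N4)
k = 1: N1·N3 = 2263 = 31·73, N2·N4 = 1760 = 20·88
achieved = 31·73/(20·88) = 2263/1760; |achieved − target| = 0 ≤ 2263/176000 ✓

N1=31 N2=20 N3=73 N4=88 achieved=2263/1760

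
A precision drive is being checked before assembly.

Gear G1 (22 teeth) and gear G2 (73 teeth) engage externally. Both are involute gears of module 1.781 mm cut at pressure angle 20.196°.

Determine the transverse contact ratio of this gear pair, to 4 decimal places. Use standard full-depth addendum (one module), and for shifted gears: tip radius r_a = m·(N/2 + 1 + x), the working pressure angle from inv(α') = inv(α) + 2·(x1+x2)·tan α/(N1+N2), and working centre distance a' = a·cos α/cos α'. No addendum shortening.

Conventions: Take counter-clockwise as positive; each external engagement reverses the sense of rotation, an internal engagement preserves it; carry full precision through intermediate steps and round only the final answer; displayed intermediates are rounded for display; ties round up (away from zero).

1.6877

recognized (one external pair, fixed centres): single-mesh tooth geometry, m = 1.781, N1 = 22, N2 = 73
base radii: r_b1 = 18.386489, r_b2 = 61.009714
tip radii: r_a1 = 21.372000, r_a2 = 66.787500
no profile shift: α' = α, a' = a
action lengths: √(r_a1²−r_b1²) = 10.894926, √(r_a2²−r_b2²) = 27.173241
base pitch p_b = π·m·cos α = 5.251169
CR = (10.894926 + 27.173241 − 84.597500·sin 20.19600°)/5.251169 = 1.687690
contact ratio ≈ 1.6877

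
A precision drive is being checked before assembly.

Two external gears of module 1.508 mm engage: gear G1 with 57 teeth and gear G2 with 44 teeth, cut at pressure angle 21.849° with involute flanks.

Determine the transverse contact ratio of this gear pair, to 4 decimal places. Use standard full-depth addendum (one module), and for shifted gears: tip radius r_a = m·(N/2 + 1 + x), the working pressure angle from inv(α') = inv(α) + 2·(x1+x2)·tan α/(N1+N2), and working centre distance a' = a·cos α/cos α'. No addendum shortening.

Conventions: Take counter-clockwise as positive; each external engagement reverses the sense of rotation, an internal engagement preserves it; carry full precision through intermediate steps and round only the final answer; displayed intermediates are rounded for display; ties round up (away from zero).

recognized (one external pair, fixed centres): single-mesh tooth geometry, m = 1.508, N1 = 57, N2 = 44
base radii: r_b1 = 39.890800, r_b2 = 30.792898
tip radii: r_a1 = 44.486000, r_a2 = 34.684000
no profile shift: α' = α, a' = a
action lengths: √(r_a1²−r_b1²) = 19.690818, √(r_a2²−r_b2²) = 15.961745
base pitch p_b = π·m·cos α = 4.397216
CR = (19.690818 + 15.961745 − 76.154000·sin 21.84900°)/4.397216 = 1.662633
contact ratio ≈ 1.6626

1.6626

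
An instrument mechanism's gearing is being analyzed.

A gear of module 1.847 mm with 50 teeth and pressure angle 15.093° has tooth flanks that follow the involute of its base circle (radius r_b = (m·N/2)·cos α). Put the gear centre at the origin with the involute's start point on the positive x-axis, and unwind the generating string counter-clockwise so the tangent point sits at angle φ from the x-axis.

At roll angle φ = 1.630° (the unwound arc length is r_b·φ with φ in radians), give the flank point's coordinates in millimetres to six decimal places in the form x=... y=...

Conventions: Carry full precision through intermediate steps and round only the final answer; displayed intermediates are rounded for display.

x=44.600205 y=0.000342

class = single-mesh tooth geometry [base-circle involute, m = 1.847, 50T]
pitch radius r_p = m·N/2 = 1.847·50/2 = 46.175000
base radius r_b = r_p·cos α = 46.175000·cos 15.093° = 44.582168
roll angle φ = 1.630° = 0.02844887 rad
x = r_b·(cos φ + φ·sin φ) = 44.600205
y = r_b·(sin φ − φ·cos φ) = 0.000342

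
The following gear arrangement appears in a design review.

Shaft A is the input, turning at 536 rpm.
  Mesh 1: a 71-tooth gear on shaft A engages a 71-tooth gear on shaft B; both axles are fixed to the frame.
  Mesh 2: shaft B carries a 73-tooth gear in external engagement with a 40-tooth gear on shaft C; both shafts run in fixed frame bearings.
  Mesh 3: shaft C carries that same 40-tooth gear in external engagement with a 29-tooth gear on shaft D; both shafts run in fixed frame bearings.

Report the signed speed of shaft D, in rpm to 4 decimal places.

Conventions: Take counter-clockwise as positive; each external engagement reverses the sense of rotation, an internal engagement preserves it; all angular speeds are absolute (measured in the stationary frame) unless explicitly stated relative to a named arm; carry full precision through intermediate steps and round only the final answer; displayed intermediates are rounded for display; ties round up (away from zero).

recognized (4 fixed axles, 3 meshes): fixed-axis compound train
mesh 1 [71T→71T]: ω = 536.0000×71/71 = 536.0000 rpm, sense flips to −
mesh 2 [73T→40T]: ω = 536.0000×73/40 = 978.2000 rpm, sense flips to +
mesh 3 [40T→29T]: ω = 978.2000×40/29 = 1349.2414 rpm, sense flips to −
signed output speed = -1349.2414 rpm

-1349.2414 rpm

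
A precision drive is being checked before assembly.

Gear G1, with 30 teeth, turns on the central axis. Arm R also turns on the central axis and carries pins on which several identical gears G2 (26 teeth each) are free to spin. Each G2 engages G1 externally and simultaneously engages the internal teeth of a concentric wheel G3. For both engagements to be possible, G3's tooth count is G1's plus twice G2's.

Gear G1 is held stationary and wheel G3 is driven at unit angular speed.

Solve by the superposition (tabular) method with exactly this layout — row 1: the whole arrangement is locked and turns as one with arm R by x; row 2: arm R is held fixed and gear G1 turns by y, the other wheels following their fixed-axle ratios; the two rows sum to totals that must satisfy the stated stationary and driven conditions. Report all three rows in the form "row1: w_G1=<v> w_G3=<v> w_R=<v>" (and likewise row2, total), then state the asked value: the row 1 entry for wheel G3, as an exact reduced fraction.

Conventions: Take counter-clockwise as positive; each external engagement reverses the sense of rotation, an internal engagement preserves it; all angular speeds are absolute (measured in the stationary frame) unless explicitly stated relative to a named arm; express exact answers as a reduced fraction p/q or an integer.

planetary set (30T centre, 26T on arm, 82T internal) — Willis relation
row 1 — lock + rotate with arm: ω_sun = ω_ring = ω_arm = x
row 2 (arm held, sun turns y): ω_ring = −(30/82)·y, ω_arm = 0
boundary: total ω_sun = x + y = 0 and total ω_ring = x − (30/82)·y = 1  ⇒  y = -41/56, x = 41/56
row 2 ring = −(30/82)·(-41/56) = 15/56
totals (row 1 + row 2): sun 41/56 + (-41/56) = 0, ring 41/56 + 15/56 = 1, arm 41/56 + 0 = 41/56
asked cell (row1, ring) = 41/56

row1: w_G1=41/56 w_G3=41/56 w_R=41/56
row2: w_G1=-41/56 w_G3=15/56 w_R=0
total: w_G1=0 w_G3=1 w_R=41/56
asked value: 41/56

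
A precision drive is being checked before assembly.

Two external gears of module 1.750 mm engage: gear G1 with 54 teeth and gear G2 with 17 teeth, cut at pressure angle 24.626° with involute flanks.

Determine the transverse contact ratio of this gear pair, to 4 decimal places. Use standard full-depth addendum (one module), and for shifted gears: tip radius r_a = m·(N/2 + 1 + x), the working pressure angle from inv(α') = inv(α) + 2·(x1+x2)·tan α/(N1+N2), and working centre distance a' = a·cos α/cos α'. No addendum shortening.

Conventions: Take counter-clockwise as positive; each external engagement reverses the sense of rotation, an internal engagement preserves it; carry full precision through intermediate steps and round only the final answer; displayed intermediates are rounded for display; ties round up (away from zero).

1.4739

single-mesh involute tooth geometry (54T engaging 17T at module 1.750)
base radii: r_b1 = 42.952476, r_b2 = 13.522076
tip radii: r_a1 = 49.000000, r_a2 = 16.625000
no profile shift: α' = α, a' = a
action lengths: √(r_a1²−r_b1²) = 23.581450, √(r_a2²−r_b2²) = 9.671819
base pitch p_b = π·m·cos α = 4.997748
CR = (23.581450 + 9.671819 − 62.125000·sin 24.62600°)/4.997748 = 1.473903
contact ratio ≈ 1.4739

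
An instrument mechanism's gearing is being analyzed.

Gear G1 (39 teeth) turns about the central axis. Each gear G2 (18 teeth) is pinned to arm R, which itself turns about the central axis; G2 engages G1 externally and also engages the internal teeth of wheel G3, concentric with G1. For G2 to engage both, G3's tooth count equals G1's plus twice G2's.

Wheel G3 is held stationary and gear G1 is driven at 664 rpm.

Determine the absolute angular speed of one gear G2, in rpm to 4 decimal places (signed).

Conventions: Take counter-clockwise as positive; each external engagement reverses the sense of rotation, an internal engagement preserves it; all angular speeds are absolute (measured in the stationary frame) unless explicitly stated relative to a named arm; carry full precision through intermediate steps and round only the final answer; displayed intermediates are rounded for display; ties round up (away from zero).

-719.3333 rpm

planetary set (39T centre, 18T on arm, 75T internal) — Willis relation
normalise by the input: solve with ω_sun = 1, then scale by 664 rpm
ring teeth: 39 + 2·18 = 75
39(ω_sun−ω_arm) = −75(ω_ring−ω_arm),  ω_ring = 0, ω_sun = 1
39(1−ω_arm) = −75(0−ω_arm)  ⇒  114·ω_arm = 39  ⇒  ω_arm = 13/38
sun–planet mesh: 39·(1−13/38) = −18·(ω_p−ω_arm)  ⇒  ω_p−ω_arm = -325/228
ω_p = 13/38 − 325/228 = -13/12
scale: ω_p = -13/12 × 664 rpm = -719.3333 rpm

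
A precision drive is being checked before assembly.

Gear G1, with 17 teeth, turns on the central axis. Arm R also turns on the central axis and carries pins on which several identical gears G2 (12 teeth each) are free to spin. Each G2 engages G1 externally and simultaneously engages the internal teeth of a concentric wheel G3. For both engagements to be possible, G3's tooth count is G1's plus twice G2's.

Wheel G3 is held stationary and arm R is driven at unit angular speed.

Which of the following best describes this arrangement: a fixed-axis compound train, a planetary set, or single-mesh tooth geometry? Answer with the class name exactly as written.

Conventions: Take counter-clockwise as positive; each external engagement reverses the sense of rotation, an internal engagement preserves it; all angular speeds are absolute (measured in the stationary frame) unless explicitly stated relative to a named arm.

planetary set

topology: planetary set — G1 17T / G2 12T / G3 41T, arm = carrier (Willis)
classification: planetary set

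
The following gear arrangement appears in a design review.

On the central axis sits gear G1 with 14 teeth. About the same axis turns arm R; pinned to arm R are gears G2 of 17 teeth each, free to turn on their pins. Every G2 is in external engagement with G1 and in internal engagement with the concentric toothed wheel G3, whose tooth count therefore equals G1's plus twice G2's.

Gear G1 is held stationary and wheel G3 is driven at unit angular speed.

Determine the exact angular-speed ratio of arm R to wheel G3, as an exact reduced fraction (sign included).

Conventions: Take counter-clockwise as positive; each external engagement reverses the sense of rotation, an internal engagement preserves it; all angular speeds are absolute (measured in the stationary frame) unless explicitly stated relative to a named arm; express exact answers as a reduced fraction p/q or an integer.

24/31

recognized (axles ride arm R): planetary set, 14/17/48 teeth
ring teeth: 14 + 2·17 = 48
14(ω_sun−ω_arm) = −48(ω_ring−ω_arm),  ω_sun = 0, ω_ring = 1
14(0−ω_arm) = −48(1−ω_arm)  ⇒  62·ω_arm = 48  ⇒  ω_arm = 24/31
ω_out/ω_in = 24/31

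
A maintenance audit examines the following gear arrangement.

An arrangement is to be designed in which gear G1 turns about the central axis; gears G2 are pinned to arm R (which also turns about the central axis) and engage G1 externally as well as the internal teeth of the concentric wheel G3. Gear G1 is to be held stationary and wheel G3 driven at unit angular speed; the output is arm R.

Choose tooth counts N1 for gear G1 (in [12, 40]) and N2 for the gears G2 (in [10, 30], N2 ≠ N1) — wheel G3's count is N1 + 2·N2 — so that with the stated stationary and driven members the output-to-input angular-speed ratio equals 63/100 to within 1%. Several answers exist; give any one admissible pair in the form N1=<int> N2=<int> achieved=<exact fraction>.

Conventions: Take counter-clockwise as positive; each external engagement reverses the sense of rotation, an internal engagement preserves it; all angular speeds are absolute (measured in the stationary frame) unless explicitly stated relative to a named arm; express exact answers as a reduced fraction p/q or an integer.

topology: planetary set — design target 63/100, arm = carrier (Willis)
Willis with ω_sun = 0: ω_arm/ω_ring = N3/(N1+N3); set equal to 63/100  ⇒  N3/N1 = (63/100)/(1 − 63/100) = 63/37
N3 = N1 + 2·N2  ⇒  N2/N1 = (N3/N1 − 1)/2 = (63/37 − 1)/2 = 13/37
smallest multiple with N1 ≥ 12 and N2 ≥ 10: k = 1  ⇒  N1 = 1·37 = 37, N2 = 1·13 = 13 (N1 ≤ 40, N2 ≤ 30, N2 ≠ N1 ✓), N3 = 37 + 2·13 = 63
check: N3/(N1+N3) with N1 = 37, N3 = 63 gives 63/100; |achieved − target| = 0 ≤ 63/10000 ✓

N1=37 N2=13 achieved=63/100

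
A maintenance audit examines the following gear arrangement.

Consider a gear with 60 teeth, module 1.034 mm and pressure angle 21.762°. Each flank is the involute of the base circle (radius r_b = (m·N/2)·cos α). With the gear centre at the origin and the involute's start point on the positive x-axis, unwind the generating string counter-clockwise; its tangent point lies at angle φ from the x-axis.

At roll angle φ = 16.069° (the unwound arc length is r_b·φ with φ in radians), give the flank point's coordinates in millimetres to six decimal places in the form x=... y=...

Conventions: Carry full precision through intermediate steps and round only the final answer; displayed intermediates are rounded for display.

class = single-mesh tooth geometry [base-circle involute, m = 1.034, 60T]
pitch radius r_p = m·N/2 = 1.034·60/2 = 31.020000
base radius r_b = r_p·cos α = 31.020000·cos 21.762° = 28.809264
roll angle φ = 16.069° = 0.28045696 rad
x = r_b·(cos φ + φ·sin φ) = 29.920094
y = r_b·(sin φ − φ·cos φ) = 0.210179

x=29.920094 y=0.210179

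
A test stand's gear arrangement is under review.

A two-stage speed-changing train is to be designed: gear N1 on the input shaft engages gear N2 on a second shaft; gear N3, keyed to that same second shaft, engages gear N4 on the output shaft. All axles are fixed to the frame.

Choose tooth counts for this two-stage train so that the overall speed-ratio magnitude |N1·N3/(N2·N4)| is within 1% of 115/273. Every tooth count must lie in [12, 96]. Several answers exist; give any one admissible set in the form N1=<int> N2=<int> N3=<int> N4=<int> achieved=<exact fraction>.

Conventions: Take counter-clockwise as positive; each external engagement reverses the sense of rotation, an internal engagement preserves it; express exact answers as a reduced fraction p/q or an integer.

N1=15 N2=13 N3=23 N4=63 achieved=115/273

design class (target 115/273): fixed-axis compound train
target = 115/273 in lowest terms: an exact hit needs N1·N3 = k·115 and N2·N4 = k·273 for one integer k, every count in [12, 96]; additionally prefer no 1:1 stage (N1 ≠ N2, N3 ≠ N4)
k = 1…2: no 1:1-free in-range split of k·115 and k·273 into factor pairs; take k = 3
k = 3: N1·N3 = 345 = 15·23, N2·N4 = 819 = 13·63
achieved = 15·23/(13·63) = 115/273; |achieved − target| = 0 ≤ 23/5460 ✓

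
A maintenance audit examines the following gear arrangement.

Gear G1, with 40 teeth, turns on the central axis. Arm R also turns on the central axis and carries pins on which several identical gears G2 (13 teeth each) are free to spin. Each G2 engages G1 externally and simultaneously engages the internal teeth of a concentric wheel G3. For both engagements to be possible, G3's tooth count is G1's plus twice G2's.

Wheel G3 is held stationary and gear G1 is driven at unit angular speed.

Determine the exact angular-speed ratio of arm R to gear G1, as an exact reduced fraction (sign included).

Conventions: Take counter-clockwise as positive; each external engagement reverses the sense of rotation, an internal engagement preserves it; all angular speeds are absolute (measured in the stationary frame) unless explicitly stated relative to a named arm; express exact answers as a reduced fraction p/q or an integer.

recognized (axles ride arm R): planetary set, 40/13/66 teeth
ring teeth: 40 + 2·13 = 66
40(ω_sun−ω_arm) = −66(ω_ring−ω_arm),  ω_ring = 0, ω_sun = 1
40(1−ω_arm) = −66(0−ω_arm)  ⇒  106·ω_arm = 40  ⇒  ω_arm = 20/53
ω_out/ω_in = 20/53

20/53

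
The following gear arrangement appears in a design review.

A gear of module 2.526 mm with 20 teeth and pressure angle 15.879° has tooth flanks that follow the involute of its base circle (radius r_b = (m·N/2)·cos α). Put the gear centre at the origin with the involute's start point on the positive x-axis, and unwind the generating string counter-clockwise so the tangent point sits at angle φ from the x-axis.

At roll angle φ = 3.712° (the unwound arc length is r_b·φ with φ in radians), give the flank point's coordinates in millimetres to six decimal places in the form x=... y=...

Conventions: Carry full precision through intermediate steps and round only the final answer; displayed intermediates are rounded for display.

single-mesh involute tooth geometry (20T wheel at module 2.526)
pitch radius r_p = m·N/2 = 2.526·20/2 = 25.260000
base radius r_b = r_p·cos α = 25.260000·cos 15.879° = 24.296120
roll angle φ = 3.712° = 0.06478662 rad
x = r_b·(cos φ + φ·sin φ) = 24.347056
y = r_b·(sin φ − φ·cos φ) = 0.002201

x=24.347056 y=0.002201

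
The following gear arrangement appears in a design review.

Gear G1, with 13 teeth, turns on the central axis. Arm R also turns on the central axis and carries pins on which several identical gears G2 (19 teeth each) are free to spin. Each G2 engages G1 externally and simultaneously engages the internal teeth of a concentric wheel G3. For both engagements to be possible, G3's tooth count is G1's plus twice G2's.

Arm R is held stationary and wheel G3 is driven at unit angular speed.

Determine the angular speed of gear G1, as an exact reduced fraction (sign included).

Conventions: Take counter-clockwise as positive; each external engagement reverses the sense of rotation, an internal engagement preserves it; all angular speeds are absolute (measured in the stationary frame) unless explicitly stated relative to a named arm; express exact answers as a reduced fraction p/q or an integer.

-51/13

topology: planetary set — G1 13T / G2 19T / G3 51T, arm = carrier (Willis)
ring teeth: 13 + 2·19 = 51
13(ω_sun−ω_arm) = −51(ω_ring−ω_arm),  ω_arm = 0, ω_ring = 1
ω_sun = 0 − (51/13)(1−0) = -51/13
exact speed ratio = -51/13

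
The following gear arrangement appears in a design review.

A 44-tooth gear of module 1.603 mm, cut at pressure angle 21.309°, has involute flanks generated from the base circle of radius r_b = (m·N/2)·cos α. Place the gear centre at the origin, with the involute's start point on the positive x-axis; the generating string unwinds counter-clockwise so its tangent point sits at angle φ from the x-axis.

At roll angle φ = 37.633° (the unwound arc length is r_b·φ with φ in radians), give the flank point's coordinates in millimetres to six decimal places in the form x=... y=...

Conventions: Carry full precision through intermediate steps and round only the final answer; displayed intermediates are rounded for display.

x=39.195802 y=2.971433

single-mesh involute tooth geometry (44T wheel at module 1.603)
pitch radius r_p = m·N/2 = 1.603·44/2 = 35.266000
base radius r_b = r_p·cos α = 35.266000·cos 21.309° = 32.855010
roll angle φ = 37.633° = 0.65681976 rad
x = r_b·(cos φ + φ·sin φ) = 39.195802
y = r_b·(sin φ − φ·cos φ) = 2.971433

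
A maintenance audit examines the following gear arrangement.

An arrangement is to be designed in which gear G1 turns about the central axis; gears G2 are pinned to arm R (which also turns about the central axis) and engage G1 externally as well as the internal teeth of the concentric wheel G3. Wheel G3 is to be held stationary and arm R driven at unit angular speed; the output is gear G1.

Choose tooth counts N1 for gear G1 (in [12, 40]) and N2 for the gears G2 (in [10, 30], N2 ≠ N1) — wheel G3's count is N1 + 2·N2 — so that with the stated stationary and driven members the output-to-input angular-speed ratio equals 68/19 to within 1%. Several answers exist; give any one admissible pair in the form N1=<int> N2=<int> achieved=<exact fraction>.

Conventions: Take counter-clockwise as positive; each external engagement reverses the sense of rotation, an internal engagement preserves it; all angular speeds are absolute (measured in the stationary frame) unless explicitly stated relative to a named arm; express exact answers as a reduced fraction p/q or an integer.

class = planetary set [ratio 68/19 wanted; Willis about the carrier]
Willis with ω_ring = 0: ω_sun/ω_arm = (N1+N3)/N1; set equal to 68/19  ⇒  N3/N1 = 68/19 − 1 = 49/19
N3 = N1 + 2·N2  ⇒  N2/N1 = (N3/N1 − 1)/2 = (49/19 − 1)/2 = 15/19
smallest multiple with N1 ≥ 12 and N2 ≥ 10: k = 1  ⇒  N1 = 1·19 = 19, N2 = 1·15 = 15 (N1 ≤ 40, N2 ≤ 30, N2 ≠ N1 ✓), N3 = 19 + 2·15 = 49
check: (N1+N3)/N1 with N1 = 19, N3 = 49 gives 68/19; |achieved − target| = 0 ≤ 17/475 ✓

N1=19 N2=15 achieved=68/19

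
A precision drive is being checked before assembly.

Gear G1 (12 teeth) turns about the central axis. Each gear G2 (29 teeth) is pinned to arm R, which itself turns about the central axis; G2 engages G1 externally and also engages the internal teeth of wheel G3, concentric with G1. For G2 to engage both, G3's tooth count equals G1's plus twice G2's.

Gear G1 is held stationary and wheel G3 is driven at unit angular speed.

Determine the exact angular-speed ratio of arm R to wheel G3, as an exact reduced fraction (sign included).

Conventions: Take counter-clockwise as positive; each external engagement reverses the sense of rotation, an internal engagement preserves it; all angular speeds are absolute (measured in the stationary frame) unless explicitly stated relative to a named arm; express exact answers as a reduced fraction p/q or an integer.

class = planetary set [G3 = 12+2·29 = 70; Willis about the carrier]
ring teeth: 12 + 2·29 = 70
12(ω_sun−ω_arm) = −70(ω_ring−ω_arm),  ω_sun = 0, ω_ring = 1
12(0−ω_arm) = −70(1−ω_arm)  ⇒  82·ω_arm = 70  ⇒  ω_arm = 35/41
ω_out/ω_in = 35/41

35/41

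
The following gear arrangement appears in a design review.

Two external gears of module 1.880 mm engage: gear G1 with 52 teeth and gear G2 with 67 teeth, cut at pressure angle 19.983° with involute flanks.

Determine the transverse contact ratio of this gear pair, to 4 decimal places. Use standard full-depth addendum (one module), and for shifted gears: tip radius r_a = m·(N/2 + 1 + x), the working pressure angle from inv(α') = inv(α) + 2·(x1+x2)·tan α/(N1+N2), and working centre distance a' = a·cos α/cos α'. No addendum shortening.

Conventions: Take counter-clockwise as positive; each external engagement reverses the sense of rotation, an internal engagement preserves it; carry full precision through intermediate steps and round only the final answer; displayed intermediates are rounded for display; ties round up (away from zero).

recognized (one external pair, fixed centres): single-mesh tooth geometry, m = 1.880, N1 = 52, N2 = 67
base radii: r_b1 = 45.937134, r_b2 = 59.188230
tip radii: r_a1 = 50.760000, r_a2 = 64.860000
no profile shift: α' = α, a' = a
action lengths: √(r_a1²−r_b1²) = 21.595309, √(r_a2²−r_b2²) = 26.524951
base pitch p_b = π·m·cos α = 5.550606
CR = (21.595309 + 26.524951 − 111.860000·sin 19.98300°)/5.550606 = 1.782342
contact ratio ≈ 1.7823

1.7823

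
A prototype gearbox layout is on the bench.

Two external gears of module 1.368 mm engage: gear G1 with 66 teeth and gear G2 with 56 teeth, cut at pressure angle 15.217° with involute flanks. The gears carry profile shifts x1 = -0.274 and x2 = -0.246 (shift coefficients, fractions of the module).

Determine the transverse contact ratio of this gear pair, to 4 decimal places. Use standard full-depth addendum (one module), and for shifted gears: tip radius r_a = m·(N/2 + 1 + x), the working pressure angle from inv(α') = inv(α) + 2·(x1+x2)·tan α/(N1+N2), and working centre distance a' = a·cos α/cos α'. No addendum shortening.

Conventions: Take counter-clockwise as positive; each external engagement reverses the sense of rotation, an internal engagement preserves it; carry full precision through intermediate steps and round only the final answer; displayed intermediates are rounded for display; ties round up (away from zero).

topology: single-mesh involute geometry — m = 1.368, 66T/56T pair
base radii: r_b1 = 43.561191, r_b2 = 36.961010
tip radii: r_a1 = 46.137168, r_a2 = 39.335472
inv(α') = inv(15.217°) + 2·(-0.274-0.246)·tan α/(66+56) = 0.00410707  ⇒  α' = 13.13999°
a' = a·cos α / cos α' = 83.4480·cos 15.217°/cos 13.13999° = 82.687154
action lengths: √(r_a1²−r_b1²) = 15.200688, √(r_a2²−r_b2²) = 13.459683
base pitch p_b = π·m·cos α = 4.147016
CR = (15.200688 + 13.459683 − 82.687154·sin 13.13999°)/4.147016 = 2.378341
contact ratio ≈ 2.3783

2.3783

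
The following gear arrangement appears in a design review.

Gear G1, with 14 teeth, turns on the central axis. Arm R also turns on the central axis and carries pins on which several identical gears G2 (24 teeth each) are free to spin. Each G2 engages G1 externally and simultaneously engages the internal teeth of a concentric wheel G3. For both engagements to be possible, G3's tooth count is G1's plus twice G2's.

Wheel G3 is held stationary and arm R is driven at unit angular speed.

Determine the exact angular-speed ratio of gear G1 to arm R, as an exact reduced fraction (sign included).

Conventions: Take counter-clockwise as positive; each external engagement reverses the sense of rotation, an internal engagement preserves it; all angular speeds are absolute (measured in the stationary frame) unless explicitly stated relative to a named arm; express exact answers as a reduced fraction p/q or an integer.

38/7

class = planetary set [G3 = 14+2·24 = 62; Willis about the carrier]
ring teeth: 14 + 2·24 = 62
14(ω_sun−ω_arm) = −62(ω_ring−ω_arm),  ω_ring = 0, ω_arm = 1
ω_sun = 1 − (62/14)(0−1) = 38/7
ω_out/ω_in = 38/7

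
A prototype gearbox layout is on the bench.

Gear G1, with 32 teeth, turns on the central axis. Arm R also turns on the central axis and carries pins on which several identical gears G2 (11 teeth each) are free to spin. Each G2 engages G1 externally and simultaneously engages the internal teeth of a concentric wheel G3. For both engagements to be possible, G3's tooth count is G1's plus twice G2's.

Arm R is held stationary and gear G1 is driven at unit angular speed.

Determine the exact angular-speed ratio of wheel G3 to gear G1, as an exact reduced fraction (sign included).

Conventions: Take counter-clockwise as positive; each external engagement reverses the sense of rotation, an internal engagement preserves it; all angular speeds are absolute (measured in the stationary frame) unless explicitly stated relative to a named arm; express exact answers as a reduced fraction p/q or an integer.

-16/27

class = planetary set [G3 = 32+2·11 = 54; Willis about the carrier]
ring teeth: 32 + 2·11 = 54
32(ω_sun−ω_arm) = −54(ω_ring−ω_arm),  ω_arm = 0, ω_sun = 1
ω_ring = 0 − (32/54)(1−0) = -16/27
ω_out/ω_in = -16/27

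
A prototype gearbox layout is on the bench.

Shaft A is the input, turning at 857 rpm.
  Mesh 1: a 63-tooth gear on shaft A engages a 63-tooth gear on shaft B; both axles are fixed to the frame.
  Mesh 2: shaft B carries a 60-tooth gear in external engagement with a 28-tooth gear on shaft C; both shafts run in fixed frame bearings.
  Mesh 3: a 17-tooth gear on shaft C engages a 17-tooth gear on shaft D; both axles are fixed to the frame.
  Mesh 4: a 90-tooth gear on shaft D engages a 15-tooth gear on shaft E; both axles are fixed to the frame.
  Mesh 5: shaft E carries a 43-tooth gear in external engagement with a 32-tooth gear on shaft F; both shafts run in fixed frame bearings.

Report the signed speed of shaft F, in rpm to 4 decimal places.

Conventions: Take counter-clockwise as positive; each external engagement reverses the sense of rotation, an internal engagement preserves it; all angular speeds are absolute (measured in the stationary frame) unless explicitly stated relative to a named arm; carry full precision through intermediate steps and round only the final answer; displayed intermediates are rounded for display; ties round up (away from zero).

-14806.2054 rpm

recognized (6 fixed axles, 5 meshes): fixed-axis compound train
mesh 1 [63T→63T]: ω = 857.0000×63/63 = 857.0000 rpm, sense flips to −
mesh 2 [60T→28T]: ω = 857.0000×60/28 = 1836.4286 rpm, sense flips to +
mesh 3 [17T→17T]: ω = 1836.4286×17/17 = 1836.4286 rpm, sense flips to −
mesh 4 [90T→15T]: ω = 1836.4286×90/15 = 11018.5714 rpm, sense flips to +
mesh 5 [43T→32T]: ω = 11018.5714×43/32 = 14806.2054 rpm, sense flips to −
signed output speed = -14806.2054 rpm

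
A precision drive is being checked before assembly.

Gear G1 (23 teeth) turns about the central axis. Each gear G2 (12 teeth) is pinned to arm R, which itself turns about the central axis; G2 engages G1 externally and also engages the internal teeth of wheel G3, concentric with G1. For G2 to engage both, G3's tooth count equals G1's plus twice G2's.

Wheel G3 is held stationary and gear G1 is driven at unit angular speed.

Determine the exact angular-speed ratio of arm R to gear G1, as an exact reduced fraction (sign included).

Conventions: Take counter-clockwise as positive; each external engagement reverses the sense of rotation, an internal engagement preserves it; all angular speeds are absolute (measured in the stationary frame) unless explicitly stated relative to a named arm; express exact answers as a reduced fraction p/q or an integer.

topology: planetary set — G1 23T / G2 12T / G3 47T, arm = carrier (Willis)
ring teeth: 23 + 2·12 = 47
23(ω_sun−ω_arm) = −47(ω_ring−ω_arm),  ω_ring = 0, ω_sun = 1
23(1−ω_arm) = −47(0−ω_arm)  ⇒  70·ω_arm = 23  ⇒  ω_arm = 23/70
ω_out/ω_in = 23/70

23/70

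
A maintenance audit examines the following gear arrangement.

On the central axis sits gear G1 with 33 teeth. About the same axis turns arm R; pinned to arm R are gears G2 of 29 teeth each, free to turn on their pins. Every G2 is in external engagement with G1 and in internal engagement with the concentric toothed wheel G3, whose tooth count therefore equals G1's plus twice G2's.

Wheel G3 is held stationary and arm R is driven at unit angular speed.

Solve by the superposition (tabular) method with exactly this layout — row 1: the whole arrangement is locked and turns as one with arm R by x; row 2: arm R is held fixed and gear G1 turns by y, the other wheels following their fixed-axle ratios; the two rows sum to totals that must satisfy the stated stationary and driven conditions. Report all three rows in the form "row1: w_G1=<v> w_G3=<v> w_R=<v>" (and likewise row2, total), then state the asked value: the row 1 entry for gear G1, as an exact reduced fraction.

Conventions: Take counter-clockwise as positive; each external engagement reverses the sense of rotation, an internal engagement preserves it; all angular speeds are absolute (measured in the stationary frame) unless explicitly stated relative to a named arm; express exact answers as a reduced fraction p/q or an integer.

row1: w_G1=1 w_G3=1 w_R=1
row2: w_G1=91/33 w_G3=-1 w_R=0
total: w_G1=124/33 w_G3=0 w_R=1
asked value: 1

recognized (axles ride arm R): planetary set, 33/29/91 teeth
superposition row 1 [locked train]: every member turns x
superposition row 2 [arm held]: sun y, ring −(33/91)·y, arm 0
boundary: total ω_ring = x − (33/91)·y = 0 and total ω_arm = x = 1  ⇒  y = 91/33, x = 1
row 2 ring = −(33/91)·91/33 = -1
totals (row 1 + row 2): sun 1 + 91/33 = 124/33, ring 1 + (-1) = 0, arm 1 + 0 = 1
asked cell (row1, sun) = 1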